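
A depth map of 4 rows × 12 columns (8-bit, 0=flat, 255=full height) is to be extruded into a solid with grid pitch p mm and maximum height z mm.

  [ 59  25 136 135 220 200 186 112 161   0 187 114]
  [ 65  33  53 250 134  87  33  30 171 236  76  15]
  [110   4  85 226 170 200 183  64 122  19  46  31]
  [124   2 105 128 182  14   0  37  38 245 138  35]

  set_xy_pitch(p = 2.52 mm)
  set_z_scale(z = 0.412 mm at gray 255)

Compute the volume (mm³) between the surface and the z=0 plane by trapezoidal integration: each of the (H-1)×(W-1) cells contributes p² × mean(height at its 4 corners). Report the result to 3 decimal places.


height_mm = gray/255 × 0.412; cell vol = 2.52² × mean(4 corners)
unit = 2.52² × 0.412 / (4×255) = 0.00256506 mm³ per gray-sum
row 0: Σ corner-gray over 11 cells = 5183  → 13.2947
row 1: Σ corner-gray over 11 cells = 4665  → 11.9660
row 2: Σ corner-gray over 11 cells = 4316  → 11.0708
Σ rows: total corner-gray = 14164  → 36.3316 mm³

36.332


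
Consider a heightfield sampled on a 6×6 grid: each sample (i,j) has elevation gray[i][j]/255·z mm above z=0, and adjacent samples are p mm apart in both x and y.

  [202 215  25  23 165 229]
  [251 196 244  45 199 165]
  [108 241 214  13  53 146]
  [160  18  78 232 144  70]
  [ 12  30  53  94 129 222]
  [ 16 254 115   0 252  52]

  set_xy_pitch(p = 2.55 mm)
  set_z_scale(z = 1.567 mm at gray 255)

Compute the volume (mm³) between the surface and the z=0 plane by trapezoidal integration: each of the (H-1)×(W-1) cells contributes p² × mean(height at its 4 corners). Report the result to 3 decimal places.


height_mm = gray/255 × 1.567; cell vol = 2.55² × mean(4 corners)
unit = 2.55² × 1.567 / (4×255) = 0.00998962 mm³ per gray-sum
row 0: Σ corner-gray over 5 cells = 3071  → 30.6781
row 1: Σ corner-gray over 5 cells = 3080  → 30.7680
row 2: Σ corner-gray over 5 cells = 2470  → 24.6744
row 3: Σ corner-gray over 5 cells = 2020  → 20.1790
row 4: Σ corner-gray over 5 cells = 2156  → 21.5376
Σ rows: total corner-gray = 12797  → 127.8372 mm³

127.837


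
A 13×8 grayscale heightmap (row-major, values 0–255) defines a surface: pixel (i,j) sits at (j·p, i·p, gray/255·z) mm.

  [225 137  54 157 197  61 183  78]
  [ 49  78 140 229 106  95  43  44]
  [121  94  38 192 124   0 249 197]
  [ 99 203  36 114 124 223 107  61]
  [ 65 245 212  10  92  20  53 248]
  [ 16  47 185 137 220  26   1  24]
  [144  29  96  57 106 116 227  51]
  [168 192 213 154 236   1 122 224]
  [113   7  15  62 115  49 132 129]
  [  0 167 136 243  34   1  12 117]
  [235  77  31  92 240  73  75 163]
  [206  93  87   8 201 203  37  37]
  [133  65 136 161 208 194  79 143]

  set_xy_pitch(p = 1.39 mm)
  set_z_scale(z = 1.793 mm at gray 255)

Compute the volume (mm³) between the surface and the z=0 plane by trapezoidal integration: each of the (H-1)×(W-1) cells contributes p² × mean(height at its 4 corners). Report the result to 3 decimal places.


height_mm = gray/255 × 1.793; cell vol = 1.39² × mean(4 corners)
unit = 1.39² × 1.793 / (4×255) = 0.00339633 mm³ per gray-sum
row 0: Σ corner-gray over 7 cells = 3356  → 11.3981
row 1: Σ corner-gray over 7 cells = 3187  → 10.8241
row 2: Σ corner-gray over 7 cells = 3486  → 11.8396
row 3: Σ corner-gray over 7 cells = 3351  → 11.3811
row 4: Σ corner-gray over 7 cells = 2849  → 9.6761
row 5: Σ corner-gray over 7 cells = 2729  → 9.2686
row 6: Σ corner-gray over 7 cells = 3685  → 12.5155
row 7: Σ corner-gray over 7 cells = 3230  → 10.9701
row 8: Σ corner-gray over 7 cells = 2305  → 7.8285
row 9: Σ corner-gray over 7 cells = 2877  → 9.7712
row 10: Σ corner-gray over 7 cells = 3075  → 10.4437
row 11: Σ corner-gray over 7 cells = 3463  → 11.7615
Σ rows: total corner-gray = 37593  → 127.6782 mm³

127.678


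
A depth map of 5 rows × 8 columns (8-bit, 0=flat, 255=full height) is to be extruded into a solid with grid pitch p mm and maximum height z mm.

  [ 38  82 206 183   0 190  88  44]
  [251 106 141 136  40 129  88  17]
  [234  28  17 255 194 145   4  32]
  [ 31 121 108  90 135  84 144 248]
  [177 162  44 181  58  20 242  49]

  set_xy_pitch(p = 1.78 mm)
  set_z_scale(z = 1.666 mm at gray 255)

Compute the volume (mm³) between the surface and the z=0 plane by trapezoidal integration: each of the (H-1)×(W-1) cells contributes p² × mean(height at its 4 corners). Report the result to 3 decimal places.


height_mm = gray/255 × 1.666; cell vol = 1.78² × mean(4 corners)
unit = 1.78² × 1.666 / (4×255) = 0.00517505 mm³ per gray-sum
row 0: Σ corner-gray over 7 cells = 3128  → 16.1876
row 1: Σ corner-gray over 7 cells = 3100  → 16.0427
row 2: Σ corner-gray over 7 cells = 3195  → 16.5343
row 3: Σ corner-gray over 7 cells = 3283  → 16.9897
Σ rows: total corner-gray = 12706  → 65.7542 mm³

65.754


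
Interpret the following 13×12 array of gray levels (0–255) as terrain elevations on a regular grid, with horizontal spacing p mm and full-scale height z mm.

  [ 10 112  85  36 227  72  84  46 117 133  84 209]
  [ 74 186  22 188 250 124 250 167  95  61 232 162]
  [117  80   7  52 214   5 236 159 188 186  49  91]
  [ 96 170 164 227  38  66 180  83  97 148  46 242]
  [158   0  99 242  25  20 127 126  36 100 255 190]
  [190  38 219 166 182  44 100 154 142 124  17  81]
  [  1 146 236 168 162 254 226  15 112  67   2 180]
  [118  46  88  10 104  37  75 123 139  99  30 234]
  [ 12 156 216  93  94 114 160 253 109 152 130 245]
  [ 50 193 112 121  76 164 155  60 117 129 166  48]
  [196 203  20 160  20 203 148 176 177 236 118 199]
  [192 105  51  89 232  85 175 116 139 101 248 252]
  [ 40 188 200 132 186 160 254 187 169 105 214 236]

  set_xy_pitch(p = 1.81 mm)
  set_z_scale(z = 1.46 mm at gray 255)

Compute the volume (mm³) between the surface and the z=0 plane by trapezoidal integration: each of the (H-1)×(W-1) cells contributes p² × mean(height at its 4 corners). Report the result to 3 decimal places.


height_mm = gray/255 × 1.46; cell vol = 1.81² × mean(4 corners)
unit = 1.81² × 1.46 / (4×255) = 0.00468932 mm³ per gray-sum
row 0: Σ corner-gray over 11 cells = 5597  → 26.2461
row 1: Σ corner-gray over 11 cells = 5946  → 27.8827
row 2: Σ corner-gray over 11 cells = 5336  → 25.0222
row 3: Σ corner-gray over 11 cells = 5184  → 24.3094
row 4: Σ corner-gray over 11 cells = 5051  → 23.6858
row 5: Σ corner-gray over 11 cells = 5600  → 26.2602
row 6: Σ corner-gray over 11 cells = 4811  → 22.5603
row 7: Σ corner-gray over 11 cells = 5065  → 23.7514
row 8: Σ corner-gray over 11 cells = 5895  → 27.6435
row 9: Σ corner-gray over 11 cells = 6001  → 28.1406
row 10: Σ corner-gray over 11 cells = 6443  → 30.2133
row 11: Σ corner-gray over 11 cells = 6992  → 32.7877
Σ rows: total corner-gray = 67921  → 318.5033 mm³

318.503


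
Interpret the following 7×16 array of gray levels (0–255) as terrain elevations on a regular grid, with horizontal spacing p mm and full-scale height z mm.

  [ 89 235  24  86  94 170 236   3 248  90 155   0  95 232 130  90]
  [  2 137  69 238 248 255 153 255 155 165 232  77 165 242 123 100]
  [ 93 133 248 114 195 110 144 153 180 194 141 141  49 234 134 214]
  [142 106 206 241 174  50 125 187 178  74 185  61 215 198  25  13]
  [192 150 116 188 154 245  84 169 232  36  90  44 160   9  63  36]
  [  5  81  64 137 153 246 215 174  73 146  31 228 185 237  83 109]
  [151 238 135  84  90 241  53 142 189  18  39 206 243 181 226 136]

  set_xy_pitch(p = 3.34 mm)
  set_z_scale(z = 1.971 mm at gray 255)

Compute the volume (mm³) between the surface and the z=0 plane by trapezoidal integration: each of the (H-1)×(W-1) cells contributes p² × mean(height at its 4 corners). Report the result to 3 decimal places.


height_mm = gray/255 × 1.971; cell vol = 3.34² × mean(4 corners)
unit = 3.34² × 1.971 / (4×255) = 0.0215566 mm³ per gray-sum
row 0: Σ corner-gray over 15 cells = 8905  → 191.9611
row 1: Σ corner-gray over 15 cells = 9777  → 210.7585
row 2: Σ corner-gray over 15 cells = 8852  → 190.8186
row 3: Σ corner-gray over 15 cells = 7913  → 170.5770
row 4: Σ corner-gray over 15 cells = 7928  → 170.9004
row 5: Σ corner-gray over 15 cells = 8677  → 187.0462
Σ rows: total corner-gray = 52052  → 1122.0619 mm³

1122.062


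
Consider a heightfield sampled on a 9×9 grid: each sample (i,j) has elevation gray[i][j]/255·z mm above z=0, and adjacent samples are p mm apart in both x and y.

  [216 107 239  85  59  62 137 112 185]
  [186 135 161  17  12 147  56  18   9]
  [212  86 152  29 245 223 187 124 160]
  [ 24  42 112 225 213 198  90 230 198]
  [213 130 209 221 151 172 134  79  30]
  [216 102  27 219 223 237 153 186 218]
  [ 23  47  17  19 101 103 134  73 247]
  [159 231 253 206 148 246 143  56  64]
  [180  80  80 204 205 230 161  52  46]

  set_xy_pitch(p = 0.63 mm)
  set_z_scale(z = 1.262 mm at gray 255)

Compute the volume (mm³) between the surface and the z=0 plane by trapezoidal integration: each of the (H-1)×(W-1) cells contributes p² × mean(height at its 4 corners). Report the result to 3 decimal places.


17.216

height_mm = gray/255 × 1.262; cell vol = 0.63² × mean(4 corners)
unit = 0.63² × 1.262 / (4×255) = 0.000491066 mm³ per gray-sum
row 0: Σ corner-gray over 8 cells = 3290  → 1.6156
row 1: Σ corner-gray over 8 cells = 3751  → 1.8420
row 2: Σ corner-gray over 8 cells = 4906  → 2.4092
row 3: Σ corner-gray over 8 cells = 4877  → 2.3949
row 4: Σ corner-gray over 8 cells = 5163  → 2.5354
row 5: Σ corner-gray over 8 cells = 3986  → 1.9574
row 6: Σ corner-gray over 8 cells = 4047  → 1.9873
row 7: Σ corner-gray over 8 cells = 5039  → 2.4745
Σ rows: total corner-gray = 35059  → 17.2163 mm³


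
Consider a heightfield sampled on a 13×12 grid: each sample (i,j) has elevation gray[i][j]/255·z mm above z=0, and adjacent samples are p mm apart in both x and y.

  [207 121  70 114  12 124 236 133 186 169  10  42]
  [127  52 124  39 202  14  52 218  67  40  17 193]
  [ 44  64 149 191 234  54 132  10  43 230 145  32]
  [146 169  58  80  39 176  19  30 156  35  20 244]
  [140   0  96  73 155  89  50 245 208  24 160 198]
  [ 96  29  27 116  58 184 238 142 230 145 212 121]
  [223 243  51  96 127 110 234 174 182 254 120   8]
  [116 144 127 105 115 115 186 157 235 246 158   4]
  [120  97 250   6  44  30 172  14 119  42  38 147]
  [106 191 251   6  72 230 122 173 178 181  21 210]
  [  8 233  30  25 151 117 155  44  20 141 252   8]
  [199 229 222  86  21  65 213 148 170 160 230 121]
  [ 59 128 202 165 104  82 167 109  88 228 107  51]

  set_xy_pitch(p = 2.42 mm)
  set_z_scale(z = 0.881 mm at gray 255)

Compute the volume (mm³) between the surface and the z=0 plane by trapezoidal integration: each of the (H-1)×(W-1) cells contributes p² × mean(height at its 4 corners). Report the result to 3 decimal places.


326.580

height_mm = gray/255 × 0.881; cell vol = 2.42² × mean(4 corners)
unit = 2.42² × 0.881 / (4×255) = 0.00505832 mm³ per gray-sum
row 0: Σ corner-gray over 11 cells = 4569  → 23.1115
row 1: Σ corner-gray over 11 cells = 4550  → 23.0154
row 2: Σ corner-gray over 11 cells = 4534  → 22.9344
row 3: Σ corner-gray over 11 cells = 4492  → 22.7220
row 4: Σ corner-gray over 11 cells = 5517  → 27.9068
row 5: Σ corner-gray over 11 cells = 6392  → 32.3328
row 6: Σ corner-gray over 11 cells = 6709  → 33.9363
row 7: Σ corner-gray over 11 cells = 5187  → 26.2375
row 8: Σ corner-gray over 11 cells = 5057  → 25.5799
row 9: Σ corner-gray over 11 cells = 5518  → 27.9118
row 10: Σ corner-gray over 11 cells = 5760  → 29.1359
row 11: Σ corner-gray over 11 cells = 6278  → 31.7561
Σ rows: total corner-gray = 64563  → 326.5804 mm³


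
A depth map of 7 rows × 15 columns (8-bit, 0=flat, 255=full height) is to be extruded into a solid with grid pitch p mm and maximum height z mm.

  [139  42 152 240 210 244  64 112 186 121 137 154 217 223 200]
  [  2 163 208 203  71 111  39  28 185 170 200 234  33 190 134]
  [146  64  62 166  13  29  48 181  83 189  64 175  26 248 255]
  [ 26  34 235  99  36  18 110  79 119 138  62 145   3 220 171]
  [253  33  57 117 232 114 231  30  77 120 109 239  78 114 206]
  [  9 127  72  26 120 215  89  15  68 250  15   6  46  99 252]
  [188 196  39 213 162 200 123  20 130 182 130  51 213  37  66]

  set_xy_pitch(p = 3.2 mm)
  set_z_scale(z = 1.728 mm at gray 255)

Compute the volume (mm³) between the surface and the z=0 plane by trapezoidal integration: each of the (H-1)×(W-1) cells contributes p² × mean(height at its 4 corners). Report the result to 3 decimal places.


height_mm = gray/255 × 1.728; cell vol = 3.2² × mean(4 corners)
unit = 3.2² × 1.728 / (4×255) = 0.0173478 mm³ per gray-sum
row 0: Σ corner-gray over 14 cells = 8349  → 144.8365
row 1: Σ corner-gray over 14 cells = 6903  → 119.7516
row 2: Σ corner-gray over 14 cells = 5890  → 102.1783
row 3: Σ corner-gray over 14 cells = 6354  → 110.2277
row 4: Σ corner-gray over 14 cells = 6118  → 106.1336
row 5: Σ corner-gray over 14 cells = 6203  → 107.6082
Σ rows: total corner-gray = 39817  → 690.7359 mm³

690.736


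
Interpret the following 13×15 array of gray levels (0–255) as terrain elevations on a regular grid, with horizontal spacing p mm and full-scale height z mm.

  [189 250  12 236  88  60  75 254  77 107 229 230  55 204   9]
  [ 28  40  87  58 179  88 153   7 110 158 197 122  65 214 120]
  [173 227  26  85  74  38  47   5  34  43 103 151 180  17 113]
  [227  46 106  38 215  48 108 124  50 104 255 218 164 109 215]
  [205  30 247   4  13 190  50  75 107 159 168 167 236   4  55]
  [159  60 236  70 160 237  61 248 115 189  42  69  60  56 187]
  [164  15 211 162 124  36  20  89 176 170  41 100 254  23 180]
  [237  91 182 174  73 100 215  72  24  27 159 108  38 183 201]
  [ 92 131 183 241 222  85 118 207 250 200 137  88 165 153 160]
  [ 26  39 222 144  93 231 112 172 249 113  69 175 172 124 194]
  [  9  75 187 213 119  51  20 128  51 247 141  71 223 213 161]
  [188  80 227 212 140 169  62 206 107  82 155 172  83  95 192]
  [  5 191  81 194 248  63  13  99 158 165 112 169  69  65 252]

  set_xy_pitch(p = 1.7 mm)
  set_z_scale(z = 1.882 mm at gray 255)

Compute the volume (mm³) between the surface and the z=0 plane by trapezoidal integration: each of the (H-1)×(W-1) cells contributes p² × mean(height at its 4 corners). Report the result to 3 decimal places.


451.025

height_mm = gray/255 × 1.882; cell vol = 1.7² × mean(4 corners)
unit = 1.7² × 1.882 / (4×255) = 0.00533233 mm³ per gray-sum
row 0: Σ corner-gray over 14 cells = 7056  → 37.6249
row 1: Σ corner-gray over 14 cells = 5450  → 29.0612
row 2: Σ corner-gray over 14 cells = 5958  → 31.7700
row 3: Σ corner-gray over 14 cells = 6772  → 36.1106
row 4: Σ corner-gray over 14 cells = 6712  → 35.7906
row 5: Σ corner-gray over 14 cells = 6738  → 35.9293
row 6: Σ corner-gray over 14 cells = 6516  → 34.7455
row 7: Σ corner-gray over 14 cells = 7942  → 42.3494
row 8: Σ corner-gray over 14 cells = 8662  → 46.1887
row 9: Σ corner-gray over 14 cells = 7698  → 41.0483
row 10: Σ corner-gray over 14 cells = 7608  → 40.5684
row 11: Σ corner-gray over 14 cells = 7471  → 39.8379
Σ rows: total corner-gray = 84583  → 451.0248 mm³


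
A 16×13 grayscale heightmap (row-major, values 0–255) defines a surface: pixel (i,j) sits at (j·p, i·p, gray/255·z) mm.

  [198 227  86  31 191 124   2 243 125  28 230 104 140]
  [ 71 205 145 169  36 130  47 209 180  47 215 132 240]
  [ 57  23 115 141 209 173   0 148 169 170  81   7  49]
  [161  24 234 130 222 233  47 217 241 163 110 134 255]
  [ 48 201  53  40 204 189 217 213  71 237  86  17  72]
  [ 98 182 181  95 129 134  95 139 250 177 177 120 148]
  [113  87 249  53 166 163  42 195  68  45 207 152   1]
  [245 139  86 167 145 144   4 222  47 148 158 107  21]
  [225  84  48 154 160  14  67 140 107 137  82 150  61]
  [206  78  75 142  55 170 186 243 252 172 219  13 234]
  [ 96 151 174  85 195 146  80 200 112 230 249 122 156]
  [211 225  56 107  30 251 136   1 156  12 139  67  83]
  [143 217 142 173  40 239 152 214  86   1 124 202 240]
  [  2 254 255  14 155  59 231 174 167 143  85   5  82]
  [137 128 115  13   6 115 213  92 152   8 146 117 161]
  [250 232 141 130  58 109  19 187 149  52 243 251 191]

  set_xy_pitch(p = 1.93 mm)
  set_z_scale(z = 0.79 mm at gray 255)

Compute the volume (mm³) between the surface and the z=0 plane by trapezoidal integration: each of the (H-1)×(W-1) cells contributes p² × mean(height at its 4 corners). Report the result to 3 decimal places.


height_mm = gray/255 × 0.79; cell vol = 1.93² × mean(4 corners)
unit = 1.93² × 0.79 / (4×255) = 0.00288497 mm³ per gray-sum
row 0: Σ corner-gray over 12 cells = 6461  → 18.6398
row 1: Σ corner-gray over 12 cells = 5919  → 17.0761
row 2: Σ corner-gray over 12 cells = 6504  → 18.7639
row 3: Σ corner-gray over 12 cells = 7102  → 20.4891
row 4: Σ corner-gray over 12 cells = 6780  → 19.5601
row 5: Σ corner-gray over 12 cells = 6572  → 18.9600
row 6: Σ corner-gray over 12 cells = 5968  → 17.2175
row 7: Σ corner-gray over 12 cells = 5572  → 16.0751
row 8: Σ corner-gray over 12 cells = 6222  → 17.9503
row 9: Σ corner-gray over 12 cells = 7390  → 21.3199
row 10: Σ corner-gray over 12 cells = 6394  → 18.4465
row 11: Σ corner-gray over 12 cells = 6217  → 17.9359
row 12: Σ corner-gray over 12 cells = 6731  → 19.4187
row 13: Σ corner-gray over 12 cells = 5676  → 16.3751
row 14: Σ corner-gray over 12 cells = 6091  → 17.5724
Σ rows: total corner-gray = 95599  → 275.8004 mm³

275.800


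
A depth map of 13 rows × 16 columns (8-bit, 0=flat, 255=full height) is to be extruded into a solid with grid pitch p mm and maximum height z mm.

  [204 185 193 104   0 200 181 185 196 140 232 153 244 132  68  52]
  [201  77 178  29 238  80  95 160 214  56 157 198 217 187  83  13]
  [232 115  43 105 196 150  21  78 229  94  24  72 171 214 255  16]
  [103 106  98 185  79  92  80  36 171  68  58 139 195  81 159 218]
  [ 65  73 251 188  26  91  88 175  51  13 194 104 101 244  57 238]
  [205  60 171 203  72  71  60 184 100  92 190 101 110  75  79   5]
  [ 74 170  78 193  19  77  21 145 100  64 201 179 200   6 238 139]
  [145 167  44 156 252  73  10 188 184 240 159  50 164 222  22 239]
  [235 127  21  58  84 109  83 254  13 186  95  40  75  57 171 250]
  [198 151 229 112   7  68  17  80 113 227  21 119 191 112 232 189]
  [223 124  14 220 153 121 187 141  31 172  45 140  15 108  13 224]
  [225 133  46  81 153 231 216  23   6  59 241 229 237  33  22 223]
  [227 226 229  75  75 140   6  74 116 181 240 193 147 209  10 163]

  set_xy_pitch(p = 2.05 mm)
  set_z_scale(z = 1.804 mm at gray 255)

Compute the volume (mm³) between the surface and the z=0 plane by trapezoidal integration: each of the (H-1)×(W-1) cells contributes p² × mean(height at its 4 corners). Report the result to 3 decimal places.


666.962

height_mm = gray/255 × 1.804; cell vol = 2.05² × mean(4 corners)
unit = 2.05² × 1.804 / (4×255) = 0.00743266 mm³ per gray-sum
row 0: Σ corner-gray over 15 cells = 8834  → 65.6601
row 1: Σ corner-gray over 15 cells = 7934  → 58.9707
row 2: Σ corner-gray over 15 cells = 7197  → 53.4928
row 3: Σ corner-gray over 15 cells = 7030  → 52.2516
row 4: Σ corner-gray over 15 cells = 6961  → 51.7387
row 5: Σ corner-gray over 15 cells = 6941  → 51.5901
row 6: Σ corner-gray over 15 cells = 7841  → 58.2795
row 7: Σ corner-gray over 15 cells = 7477  → 55.5740
row 8: Σ corner-gray over 15 cells = 6976  → 51.8502
row 9: Σ corner-gray over 15 cells = 7160  → 53.2178
row 10: Σ corner-gray over 15 cells = 7283  → 54.1320
row 11: Σ corner-gray over 15 cells = 8100  → 60.2045
Σ rows: total corner-gray = 89734  → 666.9620 mm³


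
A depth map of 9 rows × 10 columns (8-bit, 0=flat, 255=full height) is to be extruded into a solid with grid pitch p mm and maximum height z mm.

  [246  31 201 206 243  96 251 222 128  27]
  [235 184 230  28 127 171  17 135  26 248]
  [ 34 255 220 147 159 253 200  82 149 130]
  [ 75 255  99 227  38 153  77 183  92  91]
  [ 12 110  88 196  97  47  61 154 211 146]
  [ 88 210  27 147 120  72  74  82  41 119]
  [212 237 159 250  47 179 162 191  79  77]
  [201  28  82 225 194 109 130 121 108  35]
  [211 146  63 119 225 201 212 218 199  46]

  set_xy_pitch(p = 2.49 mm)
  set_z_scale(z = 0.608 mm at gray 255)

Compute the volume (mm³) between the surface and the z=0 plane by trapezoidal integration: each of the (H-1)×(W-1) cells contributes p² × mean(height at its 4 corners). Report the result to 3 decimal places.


146.492

height_mm = gray/255 × 0.608; cell vol = 2.49² × mean(4 corners)
unit = 2.49² × 0.608 / (4×255) = 0.00369575 mm³ per gray-sum
row 0: Σ corner-gray over 9 cells = 5348  → 19.7648
row 1: Σ corner-gray over 9 cells = 5413  → 20.0051
row 2: Σ corner-gray over 9 cells = 5508  → 20.3562
row 3: Σ corner-gray over 9 cells = 4500  → 16.6309
row 4: Σ corner-gray over 9 cells = 3839  → 14.1880
row 5: Σ corner-gray over 9 cells = 4650  → 17.1852
row 6: Σ corner-gray over 9 cells = 5127  → 18.9481
row 7: Σ corner-gray over 9 cells = 5253  → 19.4138
Σ rows: total corner-gray = 39638  → 146.4920 mm³


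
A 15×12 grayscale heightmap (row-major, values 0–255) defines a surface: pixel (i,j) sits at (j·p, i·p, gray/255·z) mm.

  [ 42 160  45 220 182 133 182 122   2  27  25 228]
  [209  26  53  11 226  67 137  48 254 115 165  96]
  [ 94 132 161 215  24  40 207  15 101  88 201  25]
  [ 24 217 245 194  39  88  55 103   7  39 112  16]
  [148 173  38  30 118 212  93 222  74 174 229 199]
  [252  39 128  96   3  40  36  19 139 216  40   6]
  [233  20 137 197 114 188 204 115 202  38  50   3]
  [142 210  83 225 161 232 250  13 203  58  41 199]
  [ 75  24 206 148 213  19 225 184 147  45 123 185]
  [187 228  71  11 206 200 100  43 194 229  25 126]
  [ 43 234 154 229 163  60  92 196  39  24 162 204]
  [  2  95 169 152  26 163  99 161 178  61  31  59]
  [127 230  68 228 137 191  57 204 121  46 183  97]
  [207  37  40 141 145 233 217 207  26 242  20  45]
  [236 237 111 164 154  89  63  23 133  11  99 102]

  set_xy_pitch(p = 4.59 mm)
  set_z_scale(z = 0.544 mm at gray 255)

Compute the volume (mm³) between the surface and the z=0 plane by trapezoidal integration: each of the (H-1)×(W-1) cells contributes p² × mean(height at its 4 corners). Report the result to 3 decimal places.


height_mm = gray/255 × 0.544; cell vol = 4.59² × mean(4 corners)
unit = 4.59² × 0.544 / (4×255) = 0.0112363 mm³ per gray-sum
row 0: Σ corner-gray over 11 cells = 4975  → 55.9007
row 1: Σ corner-gray over 11 cells = 4996  → 56.1367
row 2: Σ corner-gray over 11 cells = 4725  → 53.0916
row 3: Σ corner-gray over 11 cells = 5311  → 59.6761
row 4: Σ corner-gray over 11 cells = 4843  → 54.4175
row 5: Σ corner-gray over 11 cells = 4536  → 50.9679
row 6: Σ corner-gray over 11 cells = 6059  → 68.0809
row 7: Σ corner-gray over 11 cells = 6221  → 69.9011
row 8: Σ corner-gray over 11 cells = 5855  → 65.7887
row 9: Σ corner-gray over 11 cells = 5880  → 66.0696
row 10: Σ corner-gray over 11 cells = 5284  → 59.3727
row 11: Σ corner-gray over 11 cells = 5485  → 61.6312
row 12: Σ corner-gray over 11 cells = 6022  → 67.6651
row 13: Σ corner-gray over 11 cells = 5374  → 60.3840
Σ rows: total corner-gray = 75566  → 849.0838 mm³

849.084


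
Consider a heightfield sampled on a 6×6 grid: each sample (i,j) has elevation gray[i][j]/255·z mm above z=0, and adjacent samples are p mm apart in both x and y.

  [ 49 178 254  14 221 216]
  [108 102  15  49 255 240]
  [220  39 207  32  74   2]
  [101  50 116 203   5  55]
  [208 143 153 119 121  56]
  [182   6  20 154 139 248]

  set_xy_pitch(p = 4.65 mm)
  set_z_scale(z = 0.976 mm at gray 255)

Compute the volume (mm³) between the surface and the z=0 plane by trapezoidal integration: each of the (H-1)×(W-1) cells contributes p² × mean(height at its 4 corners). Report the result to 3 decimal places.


height_mm = gray/255 × 0.976; cell vol = 4.65² × mean(4 corners)
unit = 4.65² × 0.976 / (4×255) = 0.0206898 mm³ per gray-sum
row 0: Σ corner-gray over 5 cells = 2789  → 57.7038
row 1: Σ corner-gray over 5 cells = 2116  → 43.7795
row 2: Σ corner-gray over 5 cells = 1830  → 37.8623
row 3: Σ corner-gray over 5 cells = 2240  → 46.3451
row 4: Σ corner-gray over 5 cells = 2404  → 49.7382
Σ rows: total corner-gray = 11379  → 235.4288 mm³

235.429


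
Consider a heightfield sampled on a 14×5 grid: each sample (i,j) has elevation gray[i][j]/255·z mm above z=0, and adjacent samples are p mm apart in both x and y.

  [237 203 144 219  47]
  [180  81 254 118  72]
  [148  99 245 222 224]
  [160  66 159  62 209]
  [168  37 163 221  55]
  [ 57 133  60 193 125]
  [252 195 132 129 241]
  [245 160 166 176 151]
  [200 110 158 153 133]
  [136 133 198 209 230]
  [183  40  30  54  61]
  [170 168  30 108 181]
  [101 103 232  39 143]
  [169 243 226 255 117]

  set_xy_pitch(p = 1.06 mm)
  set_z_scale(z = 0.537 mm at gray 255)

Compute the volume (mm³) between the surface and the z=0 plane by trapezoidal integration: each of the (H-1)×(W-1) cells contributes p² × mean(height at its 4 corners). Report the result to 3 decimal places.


17.831

height_mm = gray/255 × 0.537; cell vol = 1.06² × mean(4 corners)
unit = 1.06² × 0.537 / (4×255) = 0.000591542 mm³ per gray-sum
row 0: Σ corner-gray over 4 cells = 2574  → 1.5226
row 1: Σ corner-gray over 4 cells = 2662  → 1.5747
row 2: Σ corner-gray over 4 cells = 2447  → 1.4475
row 3: Σ corner-gray over 4 cells = 2008  → 1.1878
row 4: Σ corner-gray over 4 cells = 2019  → 1.1943
row 5: Σ corner-gray over 4 cells = 2359  → 1.3954
row 6: Σ corner-gray over 4 cells = 2805  → 1.6593
row 7: Σ corner-gray over 4 cells = 2575  → 1.5232
row 8: Σ corner-gray over 4 cells = 2621  → 1.5504
row 9: Σ corner-gray over 4 cells = 1938  → 1.1464
row 10: Σ corner-gray over 4 cells = 1455  → 0.8607
row 11: Σ corner-gray over 4 cells = 1955  → 1.1565
row 12: Σ corner-gray over 4 cells = 2726  → 1.6125
Σ rows: total corner-gray = 30144  → 17.8315 mm³


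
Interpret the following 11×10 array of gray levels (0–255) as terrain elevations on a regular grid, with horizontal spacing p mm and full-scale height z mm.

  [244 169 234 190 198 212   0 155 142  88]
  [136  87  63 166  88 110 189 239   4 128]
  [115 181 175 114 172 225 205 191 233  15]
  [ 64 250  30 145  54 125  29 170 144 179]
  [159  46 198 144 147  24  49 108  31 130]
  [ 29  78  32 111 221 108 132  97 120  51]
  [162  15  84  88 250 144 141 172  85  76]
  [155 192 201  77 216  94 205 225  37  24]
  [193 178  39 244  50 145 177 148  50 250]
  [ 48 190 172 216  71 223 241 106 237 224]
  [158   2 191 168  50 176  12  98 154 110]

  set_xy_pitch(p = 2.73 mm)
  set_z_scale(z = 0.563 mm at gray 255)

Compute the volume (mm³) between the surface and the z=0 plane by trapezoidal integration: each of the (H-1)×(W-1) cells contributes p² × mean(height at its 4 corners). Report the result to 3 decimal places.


height_mm = gray/255 × 0.563; cell vol = 2.73² × mean(4 corners)
unit = 2.73² × 0.563 / (4×255) = 0.00411371 mm³ per gray-sum
row 0: Σ corner-gray over 9 cells = 5088  → 20.9305
row 1: Σ corner-gray over 9 cells = 5278  → 21.7122
row 2: Σ corner-gray over 9 cells = 5259  → 21.6340
row 3: Σ corner-gray over 9 cells = 3920  → 16.1257
row 4: Σ corner-gray over 9 cells = 3661  → 15.0603
row 5: Σ corner-gray over 9 cells = 4074  → 16.7592
row 6: Σ corner-gray over 9 cells = 4869  → 20.0296
row 7: Σ corner-gray over 9 cells = 5178  → 21.3008
row 8: Σ corner-gray over 9 cells = 5689  → 23.4029
row 9: Σ corner-gray over 9 cells = 5154  → 21.2021
Σ rows: total corner-gray = 48170  → 198.1573 mm³

198.157


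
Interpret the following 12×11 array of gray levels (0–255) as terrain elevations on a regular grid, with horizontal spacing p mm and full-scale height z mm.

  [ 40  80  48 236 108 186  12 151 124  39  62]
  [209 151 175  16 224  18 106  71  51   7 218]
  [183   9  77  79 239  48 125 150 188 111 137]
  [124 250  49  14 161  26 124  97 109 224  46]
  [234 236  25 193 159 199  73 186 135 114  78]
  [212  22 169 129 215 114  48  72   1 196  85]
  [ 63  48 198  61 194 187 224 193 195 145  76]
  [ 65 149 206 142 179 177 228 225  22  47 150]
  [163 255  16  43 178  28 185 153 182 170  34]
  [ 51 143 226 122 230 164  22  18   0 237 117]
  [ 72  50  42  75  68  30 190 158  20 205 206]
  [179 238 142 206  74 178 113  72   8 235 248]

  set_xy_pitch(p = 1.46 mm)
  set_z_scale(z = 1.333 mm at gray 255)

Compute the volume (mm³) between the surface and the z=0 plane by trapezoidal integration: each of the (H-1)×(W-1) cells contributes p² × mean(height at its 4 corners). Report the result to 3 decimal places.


height_mm = gray/255 × 1.333; cell vol = 1.46² × mean(4 corners)
unit = 1.46² × 1.333 / (4×255) = 0.00278571 mm³ per gray-sum
row 0: Σ corner-gray over 10 cells = 4135  → 11.5189
row 1: Σ corner-gray over 10 cells = 4437  → 12.3602
row 2: Σ corner-gray over 10 cells = 4650  → 12.9535
row 3: Σ corner-gray over 10 cells = 5230  → 14.5693
row 4: Σ corner-gray over 10 cells = 5181  → 14.4328
row 5: Σ corner-gray over 10 cells = 5258  → 14.6473
row 6: Σ corner-gray over 10 cells = 5994  → 16.6975
row 7: Σ corner-gray over 10 cells = 5582  → 15.5498
row 8: Σ corner-gray over 10 cells = 5109  → 14.2322
row 9: Σ corner-gray over 10 cells = 4446  → 12.3853
row 10: Σ corner-gray over 10 cells = 4913  → 13.6862
Σ rows: total corner-gray = 54935  → 153.0329 mm³

153.033


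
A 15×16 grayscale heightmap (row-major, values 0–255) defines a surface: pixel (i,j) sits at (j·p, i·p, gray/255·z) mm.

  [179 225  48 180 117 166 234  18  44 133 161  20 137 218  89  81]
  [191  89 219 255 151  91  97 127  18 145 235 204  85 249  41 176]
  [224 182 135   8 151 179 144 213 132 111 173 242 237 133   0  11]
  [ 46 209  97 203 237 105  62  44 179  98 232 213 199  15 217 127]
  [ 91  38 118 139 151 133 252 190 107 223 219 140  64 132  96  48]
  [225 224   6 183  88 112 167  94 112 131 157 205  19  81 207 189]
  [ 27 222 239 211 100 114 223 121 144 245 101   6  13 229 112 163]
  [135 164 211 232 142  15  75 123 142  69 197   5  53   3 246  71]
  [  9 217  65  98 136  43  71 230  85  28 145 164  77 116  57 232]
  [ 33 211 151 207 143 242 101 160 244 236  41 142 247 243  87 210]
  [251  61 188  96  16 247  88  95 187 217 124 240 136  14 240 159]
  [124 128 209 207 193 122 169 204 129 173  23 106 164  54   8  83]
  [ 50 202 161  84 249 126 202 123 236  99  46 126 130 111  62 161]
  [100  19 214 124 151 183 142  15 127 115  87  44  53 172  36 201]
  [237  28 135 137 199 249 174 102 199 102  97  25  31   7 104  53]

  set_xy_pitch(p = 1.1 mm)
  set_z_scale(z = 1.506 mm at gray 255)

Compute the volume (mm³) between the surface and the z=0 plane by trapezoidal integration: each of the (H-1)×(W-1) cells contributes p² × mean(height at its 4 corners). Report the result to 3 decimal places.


203.382

height_mm = gray/255 × 1.506; cell vol = 1.1² × mean(4 corners)
unit = 1.1² × 1.506 / (4×255) = 0.00178653 mm³ per gray-sum
row 0: Σ corner-gray over 15 cells = 8219  → 14.6835
row 1: Σ corner-gray over 15 cells = 8694  → 15.5321
row 2: Σ corner-gray over 15 cells = 8708  → 15.5571
row 3: Σ corner-gray over 15 cells = 8536  → 15.2498
row 4: Σ corner-gray over 15 cells = 8129  → 14.5227
row 5: Σ corner-gray over 15 cells = 8336  → 14.8925
row 6: Σ corner-gray over 15 cells = 7910  → 14.1314
row 7: Σ corner-gray over 15 cells = 6865  → 12.2645
row 8: Σ corner-gray over 15 cells = 8458  → 15.1105
row 9: Σ corner-gray over 15 cells = 9461  → 16.9024
row 10: Σ corner-gray over 15 cells = 8293  → 14.8157
row 11: Σ corner-gray over 15 cells = 8110  → 14.4888
row 12: Σ corner-gray over 15 cells = 7390  → 13.2025
row 13: Σ corner-gray over 15 cells = 6733  → 12.0287
Σ rows: total corner-gray = 113842  → 203.3821 mm³


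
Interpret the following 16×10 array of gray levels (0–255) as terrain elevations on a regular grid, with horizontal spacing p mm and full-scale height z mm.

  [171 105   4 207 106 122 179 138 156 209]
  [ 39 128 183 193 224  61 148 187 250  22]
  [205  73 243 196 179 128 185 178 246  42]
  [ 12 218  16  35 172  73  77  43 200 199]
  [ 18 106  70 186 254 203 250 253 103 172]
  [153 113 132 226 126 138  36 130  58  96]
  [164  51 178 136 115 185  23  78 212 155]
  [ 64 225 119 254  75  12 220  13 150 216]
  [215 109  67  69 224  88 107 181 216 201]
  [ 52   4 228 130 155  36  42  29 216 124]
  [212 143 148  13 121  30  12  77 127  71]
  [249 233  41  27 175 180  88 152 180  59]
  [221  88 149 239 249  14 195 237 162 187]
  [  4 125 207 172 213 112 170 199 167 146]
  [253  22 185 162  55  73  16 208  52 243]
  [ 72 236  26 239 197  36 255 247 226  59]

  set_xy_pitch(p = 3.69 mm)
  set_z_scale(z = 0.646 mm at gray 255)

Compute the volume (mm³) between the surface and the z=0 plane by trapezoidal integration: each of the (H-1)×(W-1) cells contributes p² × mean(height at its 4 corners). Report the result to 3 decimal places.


636.391

height_mm = gray/255 × 0.646; cell vol = 3.69² × mean(4 corners)
unit = 3.69² × 0.646 / (4×255) = 0.00862353 mm³ per gray-sum
row 0: Σ corner-gray over 9 cells = 5223  → 45.0407
row 1: Σ corner-gray over 9 cells = 5912  → 50.9823
row 2: Σ corner-gray over 9 cells = 4982  → 42.9624
row 3: Σ corner-gray over 9 cells = 4919  → 42.4191
row 4: Σ corner-gray over 9 cells = 5207  → 44.9027
row 5: Σ corner-gray over 9 cells = 4442  → 38.3057
row 6: Σ corner-gray over 9 cells = 4691  → 40.4530
row 7: Σ corner-gray over 9 cells = 4954  → 42.7210
row 8: Σ corner-gray over 9 cells = 4394  → 37.8918
row 9: Σ corner-gray over 9 cells = 3481  → 30.0185
row 10: Σ corner-gray over 9 cells = 4085  → 35.2271
row 11: Σ corner-gray over 9 cells = 5534  → 47.7226
row 12: Σ corner-gray over 9 cells = 5954  → 51.3445
row 13: Σ corner-gray over 9 cells = 4922  → 42.4450
row 14: Σ corner-gray over 9 cells = 5097  → 43.9541
Σ rows: total corner-gray = 73797  → 636.3906 mm³


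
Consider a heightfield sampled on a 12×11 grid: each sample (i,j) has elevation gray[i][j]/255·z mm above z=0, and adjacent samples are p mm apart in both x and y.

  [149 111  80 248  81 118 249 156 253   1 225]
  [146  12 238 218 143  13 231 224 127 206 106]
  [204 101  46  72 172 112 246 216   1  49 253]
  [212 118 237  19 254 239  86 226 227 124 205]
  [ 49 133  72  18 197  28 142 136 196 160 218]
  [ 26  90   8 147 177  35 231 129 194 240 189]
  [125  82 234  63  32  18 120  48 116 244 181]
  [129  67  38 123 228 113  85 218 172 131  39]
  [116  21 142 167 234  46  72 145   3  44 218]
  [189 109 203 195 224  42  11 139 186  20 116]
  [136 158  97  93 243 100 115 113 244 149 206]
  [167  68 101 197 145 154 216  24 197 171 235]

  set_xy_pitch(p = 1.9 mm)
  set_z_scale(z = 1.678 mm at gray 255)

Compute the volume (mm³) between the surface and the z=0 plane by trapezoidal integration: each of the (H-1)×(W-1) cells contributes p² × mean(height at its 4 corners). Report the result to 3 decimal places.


350.330

height_mm = gray/255 × 1.678; cell vol = 1.9² × mean(4 corners)
unit = 1.9² × 1.678 / (4×255) = 0.0059388 mm³ per gray-sum
row 0: Σ corner-gray over 10 cells = 6044  → 35.8941
row 1: Σ corner-gray over 10 cells = 5563  → 33.0376
row 2: Σ corner-gray over 10 cells = 5964  → 35.4190
row 3: Σ corner-gray over 10 cells = 5908  → 35.0865
row 4: Σ corner-gray over 10 cells = 5148  → 30.5730
row 5: Σ corner-gray over 10 cells = 4937  → 29.3199
row 6: Σ corner-gray over 10 cells = 4738  → 28.1381
row 7: Σ corner-gray over 10 cells = 4600  → 27.3185
row 8: Σ corner-gray over 10 cells = 4645  → 27.5857
row 9: Σ corner-gray over 10 cells = 5529  → 32.8356
row 10: Σ corner-gray over 10 cells = 5914  → 35.1221
Σ rows: total corner-gray = 58990  → 350.3300 mm³


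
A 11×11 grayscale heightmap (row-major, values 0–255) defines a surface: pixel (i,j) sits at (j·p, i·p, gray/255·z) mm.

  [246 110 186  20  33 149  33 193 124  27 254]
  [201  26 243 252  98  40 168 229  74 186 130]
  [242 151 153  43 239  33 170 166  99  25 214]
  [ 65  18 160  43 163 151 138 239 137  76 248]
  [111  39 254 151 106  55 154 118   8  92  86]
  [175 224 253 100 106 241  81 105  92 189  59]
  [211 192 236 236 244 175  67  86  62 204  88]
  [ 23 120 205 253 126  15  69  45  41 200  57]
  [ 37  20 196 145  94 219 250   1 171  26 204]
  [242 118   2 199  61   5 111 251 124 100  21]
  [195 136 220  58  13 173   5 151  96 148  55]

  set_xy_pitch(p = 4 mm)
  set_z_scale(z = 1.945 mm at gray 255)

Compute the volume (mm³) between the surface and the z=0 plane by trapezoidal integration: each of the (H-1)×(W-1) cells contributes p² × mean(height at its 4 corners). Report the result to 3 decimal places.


1572.963

height_mm = gray/255 × 1.945; cell vol = 4² × mean(4 corners)
unit = 4² × 1.945 / (4×255) = 0.0305098 mm³ per gray-sum
row 0: Σ corner-gray over 10 cells = 5213  → 159.0476
row 1: Σ corner-gray over 10 cells = 5577  → 170.1532
row 2: Σ corner-gray over 10 cells = 5177  → 157.9493
row 3: Σ corner-gray over 10 cells = 4714  → 143.8232
row 4: Σ corner-gray over 10 cells = 5167  → 157.6442
row 5: Σ corner-gray over 10 cells = 6319  → 192.7915
row 6: Σ corner-gray over 10 cells = 5531  → 168.7497
row 7: Σ corner-gray over 10 cells = 4713  → 143.7927
row 8: Σ corner-gray over 10 cells = 4690  → 143.0910
row 9: Σ corner-gray over 10 cells = 4455  → 135.9212
Σ rows: total corner-gray = 51556  → 1572.9635 mm³


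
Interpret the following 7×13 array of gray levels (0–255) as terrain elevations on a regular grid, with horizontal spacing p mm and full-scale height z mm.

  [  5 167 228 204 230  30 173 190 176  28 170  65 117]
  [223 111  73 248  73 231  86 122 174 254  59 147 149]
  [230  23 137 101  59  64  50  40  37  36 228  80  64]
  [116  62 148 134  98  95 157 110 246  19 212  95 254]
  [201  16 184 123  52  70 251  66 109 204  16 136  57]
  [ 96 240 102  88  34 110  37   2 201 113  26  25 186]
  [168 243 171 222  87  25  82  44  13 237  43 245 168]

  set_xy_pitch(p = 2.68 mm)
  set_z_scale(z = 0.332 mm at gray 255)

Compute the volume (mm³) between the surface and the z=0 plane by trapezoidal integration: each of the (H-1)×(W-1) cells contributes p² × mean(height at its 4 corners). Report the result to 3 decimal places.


height_mm = gray/255 × 0.332; cell vol = 2.68² × mean(4 corners)
unit = 2.68² × 0.332 / (4×255) = 0.0023378 mm³ per gray-sum
row 0: Σ corner-gray over 12 cells = 6972  → 16.2991
row 1: Σ corner-gray over 12 cells = 5532  → 12.9327
row 2: Σ corner-gray over 12 cells = 5126  → 11.9836
row 3: Σ corner-gray over 12 cells = 5834  → 13.6387
row 4: Σ corner-gray over 12 cells = 4950  → 11.5721
row 5: Σ corner-gray over 12 cells = 5398  → 12.6194
Σ rows: total corner-gray = 33812  → 79.0457 mm³

79.046


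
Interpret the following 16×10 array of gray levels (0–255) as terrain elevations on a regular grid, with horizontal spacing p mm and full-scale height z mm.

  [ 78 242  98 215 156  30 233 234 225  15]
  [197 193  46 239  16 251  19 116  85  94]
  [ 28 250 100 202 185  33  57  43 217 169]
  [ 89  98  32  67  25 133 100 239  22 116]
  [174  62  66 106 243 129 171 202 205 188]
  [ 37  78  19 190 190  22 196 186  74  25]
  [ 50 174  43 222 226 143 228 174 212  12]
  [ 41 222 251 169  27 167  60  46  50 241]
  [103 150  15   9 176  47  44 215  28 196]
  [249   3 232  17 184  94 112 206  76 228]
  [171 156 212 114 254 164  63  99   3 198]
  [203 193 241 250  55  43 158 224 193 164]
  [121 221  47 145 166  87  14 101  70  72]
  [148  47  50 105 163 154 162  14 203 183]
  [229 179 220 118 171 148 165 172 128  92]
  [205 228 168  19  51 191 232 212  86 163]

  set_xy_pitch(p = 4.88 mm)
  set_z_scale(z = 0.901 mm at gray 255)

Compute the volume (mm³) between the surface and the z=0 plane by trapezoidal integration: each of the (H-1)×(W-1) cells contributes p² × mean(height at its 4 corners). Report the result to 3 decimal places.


1492.319

height_mm = gray/255 × 0.901; cell vol = 4.88² × mean(4 corners)
unit = 4.88² × 0.901 / (4×255) = 0.0210361 mm³ per gray-sum
row 0: Σ corner-gray over 9 cells = 5180  → 108.9668
row 1: Σ corner-gray over 9 cells = 4592  → 96.5976
row 2: Σ corner-gray over 9 cells = 4008  → 84.3125
row 3: Σ corner-gray over 9 cells = 4367  → 91.8644
row 4: Σ corner-gray over 9 cells = 4702  → 98.9115
row 5: Σ corner-gray over 9 cells = 4878  → 102.6139
row 6: Σ corner-gray over 9 cells = 5172  → 108.7985
row 7: Σ corner-gray over 9 cells = 3933  → 82.7348
row 8: Σ corner-gray over 9 cells = 3992  → 83.9759
row 9: Σ corner-gray over 9 cells = 4824  → 101.4779
row 10: Σ corner-gray over 9 cells = 5580  → 117.3812
row 11: Σ corner-gray over 9 cells = 4976  → 104.6754
row 12: Σ corner-gray over 9 cells = 4022  → 84.6070
row 13: Σ corner-gray over 9 cells = 5050  → 106.2321
row 14: Σ corner-gray over 9 cells = 5665  → 119.1692
Σ rows: total corner-gray = 70941  → 1492.3187 mm³
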